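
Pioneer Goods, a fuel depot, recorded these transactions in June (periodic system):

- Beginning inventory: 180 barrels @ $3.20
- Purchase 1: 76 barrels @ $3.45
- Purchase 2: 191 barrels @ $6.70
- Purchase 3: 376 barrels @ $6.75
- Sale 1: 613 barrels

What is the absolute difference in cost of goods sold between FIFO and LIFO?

FIFO COGS: 180 @ $3.20 + 76 @ $3.45 + 191 @ $6.70 + 166 @ $6.75 = $3,238.40
LIFO COGS: 376 @ $6.75 + 191 @ $6.70 + 46 @ $3.45 = $3,976.40
Difference = |$3,238.40 − $3,976.40| = $738.00

$738.00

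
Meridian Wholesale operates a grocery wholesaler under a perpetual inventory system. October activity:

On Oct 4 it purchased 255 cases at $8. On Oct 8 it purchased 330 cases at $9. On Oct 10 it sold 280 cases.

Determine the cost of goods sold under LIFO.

Oct 10, 280 sold [LIFO — newest first]: 280 @ $9 = $2,520
Ending inventory: 255 @ $8 + 50 @ $9 = $2,490

COGS = $2,520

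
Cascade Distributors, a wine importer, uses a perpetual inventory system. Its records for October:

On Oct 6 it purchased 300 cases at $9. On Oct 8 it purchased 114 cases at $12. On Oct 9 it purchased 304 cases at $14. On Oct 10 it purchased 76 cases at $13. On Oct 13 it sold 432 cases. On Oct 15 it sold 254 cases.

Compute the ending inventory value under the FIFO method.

Oct 13, 432 sold [FIFO — oldest first]: 300 @ $9 + 114 @ $12 + 18 @ $14 = $4,320
Oct 15, 254 sold [FIFO — oldest first]: 254 @ $14 = $3,556
Total COGS = $4,320 + $3,556 = $7,876
Ending inventory: 32 @ $14 + 76 @ $13 = $1,436
Check: goods available $9,312 = COGS $7,876 + ending $1,436

Ending inventory = $1,436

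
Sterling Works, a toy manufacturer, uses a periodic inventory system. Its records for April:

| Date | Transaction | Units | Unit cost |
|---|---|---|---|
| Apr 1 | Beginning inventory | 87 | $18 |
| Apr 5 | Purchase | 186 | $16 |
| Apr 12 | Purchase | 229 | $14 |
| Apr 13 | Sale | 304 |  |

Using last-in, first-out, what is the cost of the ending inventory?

Apr 13, 304 sold [LIFO — newest first]: 229 @ $14 + 75 @ $16 = $4,406
Ending inventory: 87 @ $18 + 111 @ $16 = $3,342

Ending inventory = $3,342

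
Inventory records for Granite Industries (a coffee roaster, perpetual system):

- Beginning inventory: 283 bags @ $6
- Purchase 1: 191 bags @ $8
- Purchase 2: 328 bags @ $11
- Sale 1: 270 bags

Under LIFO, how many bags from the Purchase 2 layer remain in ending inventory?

58

Sale 1 (270) [LIFO — newest first]: 270 @ $11 = $2,970
Ending inventory: 283 @ $6 + 191 @ $8 + 58 @ $11 = $3,864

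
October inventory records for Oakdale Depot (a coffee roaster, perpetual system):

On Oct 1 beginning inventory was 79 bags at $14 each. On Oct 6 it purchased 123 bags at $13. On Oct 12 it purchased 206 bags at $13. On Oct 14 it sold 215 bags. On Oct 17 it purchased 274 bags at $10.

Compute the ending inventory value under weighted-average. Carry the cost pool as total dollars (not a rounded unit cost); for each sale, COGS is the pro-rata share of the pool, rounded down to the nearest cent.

Ending inventory = $5,286.38

After Oct 1: 79 on hand, pool $1,106.00 (≈ $14.0000 each)
After Oct 6: 202 on hand, pool $2,705.00 (≈ $13.3911 each)
After Oct 12: 408 on hand, pool $5,383.00 (≈ $13.1936 each)
Oct 14, sell 215: 215/408 × $5,383.00 → $2,836.62
After Oct 17: 467 on hand, pool $5,286.38 (≈ $11.3199 each)
Ending inventory (cost pool remaining) = $5,286.38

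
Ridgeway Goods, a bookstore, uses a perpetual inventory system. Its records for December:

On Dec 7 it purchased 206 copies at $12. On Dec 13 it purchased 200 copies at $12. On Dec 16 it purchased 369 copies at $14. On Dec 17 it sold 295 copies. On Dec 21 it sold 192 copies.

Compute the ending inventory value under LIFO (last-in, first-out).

Ending inventory = $3,456

Dec 17, 295 sold [LIFO — newest first]: 295 @ $14 = $4,130
Dec 21, 192 sold [LIFO — newest first]: 74 @ $14 + 118 @ $12 = $2,452
Total COGS = $4,130 + $2,452 = $6,582
Ending inventory: 206 @ $12 + 82 @ $12 = $3,456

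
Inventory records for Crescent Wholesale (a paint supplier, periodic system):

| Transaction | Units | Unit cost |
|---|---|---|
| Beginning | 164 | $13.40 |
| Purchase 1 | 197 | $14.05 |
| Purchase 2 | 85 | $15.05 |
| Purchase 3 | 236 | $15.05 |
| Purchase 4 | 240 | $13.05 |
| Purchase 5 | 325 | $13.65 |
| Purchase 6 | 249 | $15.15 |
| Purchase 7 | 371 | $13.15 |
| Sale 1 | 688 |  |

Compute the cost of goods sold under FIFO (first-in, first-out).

COGS = $9,874.80

Sale 1 (688) [FIFO — oldest first]: 164 @ $13.40 + 197 @ $14.05 + 85 @ $15.05 + 236 @ $15.05 + 6 @ $13.05 = $9,874.80
Ending inventory: 234 @ $13.05 + 325 @ $13.65 + 249 @ $15.15 + 371 @ $13.15 = $16,140.95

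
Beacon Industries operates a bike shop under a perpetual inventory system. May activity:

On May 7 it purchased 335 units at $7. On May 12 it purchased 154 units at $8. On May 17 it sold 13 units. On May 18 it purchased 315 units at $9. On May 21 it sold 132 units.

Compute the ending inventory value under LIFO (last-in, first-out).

May 17, 13 sold [LIFO — newest first]: 13 @ $8 = $104
May 21, 132 sold [LIFO — newest first]: 132 @ $9 = $1,188
Total COGS = $104 + $1,188 = $1,292
Ending inventory: 335 @ $7 + 141 @ $8 + 183 @ $9 = $5,120
Check: goods available $6,412 = COGS $1,292 + ending $5,120

Ending inventory = $5,120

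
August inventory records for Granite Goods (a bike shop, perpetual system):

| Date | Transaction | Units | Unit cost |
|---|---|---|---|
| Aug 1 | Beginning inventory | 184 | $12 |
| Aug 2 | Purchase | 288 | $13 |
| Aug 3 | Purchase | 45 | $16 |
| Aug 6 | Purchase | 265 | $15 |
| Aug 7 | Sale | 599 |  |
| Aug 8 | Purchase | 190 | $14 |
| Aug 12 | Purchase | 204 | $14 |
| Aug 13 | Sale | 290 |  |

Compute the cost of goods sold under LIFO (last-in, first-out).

Aug 7, 599 sold [LIFO — newest first]: 265 @ $15 + 45 @ $16 + 288 @ $13 + 1 @ $12 = $8,451
Aug 13, 290 sold [LIFO — newest first]: 204 @ $14 + 86 @ $14 = $4,060
Total COGS = $8,451 + $4,060 = $12,511
Ending inventory: 183 @ $12 + 104 @ $14 = $3,652
Check: goods available $16,163 = COGS $12,511 + ending $3,652

COGS = $12,511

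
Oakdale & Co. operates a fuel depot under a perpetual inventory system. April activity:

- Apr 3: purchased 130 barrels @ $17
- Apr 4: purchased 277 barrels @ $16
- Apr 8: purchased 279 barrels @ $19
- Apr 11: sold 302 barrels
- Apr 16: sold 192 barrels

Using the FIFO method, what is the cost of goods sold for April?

COGS = $8,295

Apr 11, 302 sold [FIFO — oldest first]: 130 @ $17 + 172 @ $16 = $4,962
Apr 16, 192 sold [FIFO — oldest first]: 105 @ $16 + 87 @ $19 = $3,333
Total COGS = $4,962 + $3,333 = $8,295
Ending inventory: 192 @ $19 = $3,648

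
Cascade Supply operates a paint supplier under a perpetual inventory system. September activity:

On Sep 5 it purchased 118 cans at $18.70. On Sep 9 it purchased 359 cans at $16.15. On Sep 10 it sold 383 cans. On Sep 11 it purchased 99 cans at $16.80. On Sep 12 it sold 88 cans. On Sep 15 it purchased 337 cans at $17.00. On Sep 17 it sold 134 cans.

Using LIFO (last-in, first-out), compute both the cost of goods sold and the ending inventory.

Sep 10, 383 sold [LIFO — newest first]: 359 @ $16.15 + 24 @ $18.70 = $6,246.65
Sep 12, 88 sold [LIFO — newest first]: 88 @ $16.80 = $1,478.40
Sep 17, 134 sold [LIFO — newest first]: 134 @ $17.00 = $2,278.00
Total COGS = $6,246.65 + $1,478.40 + $2,278.00 = $10,003.05
Ending inventory: 94 @ $18.70 + 11 @ $16.80 + 203 @ $17.00 = $5,393.60
Check: goods available $15,396.65 = COGS $10,003.05 + ending $5,393.60

COGS = $10,003.05; ending inventory = $5,393.60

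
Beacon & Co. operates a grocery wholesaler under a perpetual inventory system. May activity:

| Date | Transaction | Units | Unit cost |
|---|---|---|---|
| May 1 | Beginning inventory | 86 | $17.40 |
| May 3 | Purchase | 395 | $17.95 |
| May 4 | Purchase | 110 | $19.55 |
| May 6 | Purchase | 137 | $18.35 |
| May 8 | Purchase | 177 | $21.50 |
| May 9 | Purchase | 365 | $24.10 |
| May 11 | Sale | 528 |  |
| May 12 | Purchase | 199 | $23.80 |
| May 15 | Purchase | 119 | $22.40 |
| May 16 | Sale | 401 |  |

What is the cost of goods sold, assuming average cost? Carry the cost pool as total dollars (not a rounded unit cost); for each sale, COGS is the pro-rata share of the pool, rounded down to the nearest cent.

After May 1: 86 on hand, pool $1,496.40 (≈ $17.4000 each)
After May 3: 481 on hand, pool $8,586.65 (≈ $17.8517 each)
After May 4: 591 on hand, pool $10,737.15 (≈ $18.1678 each)
After May 6: 728 on hand, pool $13,251.10 (≈ $18.2021 each)
After May 8: 905 on hand, pool $17,056.60 (≈ $18.8471 each)
After May 9: 1270 on hand, pool $25,853.10 (≈ $20.3568 each)
May 11, sell 528: 528/1270 × $25,853.10 → $10,748.37
After May 12: 941 on hand, pool $19,840.93 (≈ $21.0849 each)
After May 15: 1060 on hand, pool $22,506.53 (≈ $21.2326 each)
May 16, sell 401: 401/1060 × $22,506.53 → $8,514.26
Total COGS = $10,748.37 + $8,514.26 = $19,262.63
Ending inventory (cost pool remaining) = $13,992.27

COGS = $19,262.63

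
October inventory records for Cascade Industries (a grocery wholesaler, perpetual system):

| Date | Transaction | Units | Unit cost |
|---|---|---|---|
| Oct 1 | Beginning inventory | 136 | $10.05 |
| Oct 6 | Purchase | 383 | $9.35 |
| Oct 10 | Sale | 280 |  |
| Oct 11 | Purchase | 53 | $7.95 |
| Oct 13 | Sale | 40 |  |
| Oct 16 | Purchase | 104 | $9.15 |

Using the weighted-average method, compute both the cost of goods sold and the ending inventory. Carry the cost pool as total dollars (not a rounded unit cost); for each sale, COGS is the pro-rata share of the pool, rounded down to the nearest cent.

COGS = $3,039.20; ending inventory = $3,281.60

After Oct 1: 136 on hand, pool $1,366.80 (≈ $10.0500 each)
After Oct 6: 519 on hand, pool $4,947.85 (≈ $9.5334 each)
Oct 10, sell 280: 280/519 × $4,947.85 → $2,669.36
After Oct 11: 292 on hand, pool $2,699.84 (≈ $9.2460 each)
Oct 13, sell 40: 40/292 × $2,699.84 → $369.84
After Oct 16: 356 on hand, pool $3,281.60 (≈ $9.2180 each)
Total COGS = $2,669.36 + $369.84 = $3,039.20
Ending inventory (cost pool remaining) = $3,281.60
Check: goods available $6,320.80 = COGS $3,039.20 + ending $3,281.60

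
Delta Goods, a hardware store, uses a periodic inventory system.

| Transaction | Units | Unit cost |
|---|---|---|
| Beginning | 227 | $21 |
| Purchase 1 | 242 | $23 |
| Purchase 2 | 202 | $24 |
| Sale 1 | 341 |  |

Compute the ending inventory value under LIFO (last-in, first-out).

Sale 1 (341) [LIFO — newest first]: 202 @ $24 + 139 @ $23 = $8,045
Ending inventory: 227 @ $21 + 103 @ $23 = $7,136

Ending inventory = $7,136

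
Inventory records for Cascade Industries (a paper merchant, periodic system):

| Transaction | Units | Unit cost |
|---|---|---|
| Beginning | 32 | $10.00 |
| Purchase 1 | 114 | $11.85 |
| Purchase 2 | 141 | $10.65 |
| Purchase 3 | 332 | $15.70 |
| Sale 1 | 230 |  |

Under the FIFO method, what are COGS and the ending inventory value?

Sale 1 (230) [FIFO — oldest first]: 32 @ $10.00 + 114 @ $11.85 + 84 @ $10.65 = $2,565.50
Ending inventory: 57 @ $10.65 + 332 @ $15.70 = $5,819.45

COGS = $2,565.50; ending inventory = $5,819.45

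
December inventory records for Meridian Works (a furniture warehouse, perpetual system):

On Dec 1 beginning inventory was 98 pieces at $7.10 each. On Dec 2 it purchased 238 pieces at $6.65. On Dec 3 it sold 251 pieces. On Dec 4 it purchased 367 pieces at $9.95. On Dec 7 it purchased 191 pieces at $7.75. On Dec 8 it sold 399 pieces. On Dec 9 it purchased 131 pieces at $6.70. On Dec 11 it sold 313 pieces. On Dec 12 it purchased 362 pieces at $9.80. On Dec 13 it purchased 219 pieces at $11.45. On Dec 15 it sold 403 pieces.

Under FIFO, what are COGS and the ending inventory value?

COGS = $11,629.90; ending inventory = $2,713.35

Dec 3, 251 sold [FIFO — oldest first]: 98 @ $7.10 + 153 @ $6.65 = $1,713.25
Dec 8, 399 sold [FIFO — oldest first]: 85 @ $6.65 + 314 @ $9.95 = $3,689.55
Dec 11, 313 sold [FIFO — oldest first]: 53 @ $9.95 + 191 @ $7.75 + 69 @ $6.70 = $2,469.90
Dec 15, 403 sold [FIFO — oldest first]: 62 @ $6.70 + 341 @ $9.80 = $3,757.20
Total COGS = $1,713.25 + $3,689.55 + $2,469.90 + $3,757.20 = $11,629.90
Ending inventory: 21 @ $9.80 + 219 @ $11.45 = $2,713.35
Check: goods available $14,343.25 = COGS $11,629.90 + ending $2,713.35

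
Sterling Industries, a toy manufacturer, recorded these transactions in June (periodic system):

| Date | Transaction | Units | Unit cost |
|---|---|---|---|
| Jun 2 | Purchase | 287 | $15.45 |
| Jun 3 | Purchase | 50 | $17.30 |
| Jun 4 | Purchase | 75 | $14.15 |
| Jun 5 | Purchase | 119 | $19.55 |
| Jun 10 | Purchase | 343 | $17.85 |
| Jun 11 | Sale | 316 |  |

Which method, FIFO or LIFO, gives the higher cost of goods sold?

FIFO COGS: 287 @ $15.45 + 29 @ $17.30 = $4,935.85
LIFO COGS: 316 @ $17.85 = $5,640.60

LIFO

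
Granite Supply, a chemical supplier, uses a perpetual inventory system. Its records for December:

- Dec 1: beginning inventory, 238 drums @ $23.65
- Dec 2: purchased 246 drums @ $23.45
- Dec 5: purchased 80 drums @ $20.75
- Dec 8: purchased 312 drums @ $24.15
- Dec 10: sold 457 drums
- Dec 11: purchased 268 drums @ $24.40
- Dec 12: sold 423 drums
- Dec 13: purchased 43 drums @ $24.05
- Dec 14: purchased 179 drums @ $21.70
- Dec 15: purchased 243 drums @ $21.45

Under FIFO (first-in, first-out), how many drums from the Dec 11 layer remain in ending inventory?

Dec 10, 457 sold [FIFO — oldest first]: 238 @ $23.65 + 219 @ $23.45 = $10,764.25
Dec 12, 423 sold [FIFO — oldest first]: 27 @ $23.45 + 80 @ $20.75 + 312 @ $24.15 + 4 @ $24.40 = $9,925.55
Total COGS = $10,764.25 + $9,925.55 = $20,689.80
Ending inventory: 264 @ $24.40 + 43 @ $24.05 + 179 @ $21.70 + 243 @ $21.45 = $16,572.40

264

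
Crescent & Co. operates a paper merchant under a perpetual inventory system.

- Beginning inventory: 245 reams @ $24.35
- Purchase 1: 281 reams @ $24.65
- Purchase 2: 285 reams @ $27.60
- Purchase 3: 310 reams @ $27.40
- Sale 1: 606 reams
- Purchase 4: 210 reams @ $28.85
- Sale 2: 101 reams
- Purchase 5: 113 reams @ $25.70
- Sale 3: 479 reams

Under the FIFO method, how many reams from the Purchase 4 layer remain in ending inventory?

Sale 1 (606) [FIFO — oldest first]: 245 @ $24.35 + 281 @ $24.65 + 80 @ $27.60 = $15,100.40
Sale 2 (101) [FIFO — oldest first]: 101 @ $27.60 = $2,787.60
Sale 3 (479) [FIFO — oldest first]: 104 @ $27.60 + 310 @ $27.40 + 65 @ $28.85 = $13,239.65
Total COGS = $15,100.40 + $2,787.60 + $13,239.65 = $31,127.65
Ending inventory: 145 @ $28.85 + 113 @ $25.70 = $7,087.35

145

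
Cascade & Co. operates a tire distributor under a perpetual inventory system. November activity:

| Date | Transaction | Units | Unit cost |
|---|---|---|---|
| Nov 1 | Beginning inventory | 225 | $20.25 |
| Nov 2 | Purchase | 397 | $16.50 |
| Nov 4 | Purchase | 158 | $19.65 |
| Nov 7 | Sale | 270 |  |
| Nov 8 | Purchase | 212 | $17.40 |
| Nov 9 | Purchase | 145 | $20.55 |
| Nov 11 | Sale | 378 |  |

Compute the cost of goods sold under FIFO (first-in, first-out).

COGS = $11,617.65

Nov 7, 270 sold [FIFO — oldest first]: 225 @ $20.25 + 45 @ $16.50 = $5,298.75
Nov 11, 378 sold [FIFO — oldest first]: 352 @ $16.50 + 26 @ $19.65 = $6,318.90
Total COGS = $5,298.75 + $6,318.90 = $11,617.65
Ending inventory: 132 @ $19.65 + 212 @ $17.40 + 145 @ $20.55 = $9,262.35
Check: goods available $20,880.00 = COGS $11,617.65 + ending $9,262.35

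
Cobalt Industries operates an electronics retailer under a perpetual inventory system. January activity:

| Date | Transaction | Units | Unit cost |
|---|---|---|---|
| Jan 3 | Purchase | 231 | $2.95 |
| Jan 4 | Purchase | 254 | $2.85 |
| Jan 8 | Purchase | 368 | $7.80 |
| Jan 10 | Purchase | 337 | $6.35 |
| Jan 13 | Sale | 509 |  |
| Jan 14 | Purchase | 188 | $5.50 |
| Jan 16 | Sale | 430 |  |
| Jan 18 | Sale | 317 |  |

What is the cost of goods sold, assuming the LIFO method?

Jan 13, 509 sold [LIFO — newest first]: 337 @ $6.35 + 172 @ $7.80 = $3,481.55
Jan 16, 430 sold [LIFO — newest first]: 188 @ $5.50 + 196 @ $7.80 + 46 @ $2.85 = $2,693.90
Jan 18, 317 sold [LIFO — newest first]: 208 @ $2.85 + 109 @ $2.95 = $914.35
Total COGS = $3,481.55 + $2,693.90 + $914.35 = $7,089.80
Ending inventory: 122 @ $2.95 = $359.90
Check: goods available $7,449.70 = COGS $7,089.80 + ending $359.90

COGS = $7,089.80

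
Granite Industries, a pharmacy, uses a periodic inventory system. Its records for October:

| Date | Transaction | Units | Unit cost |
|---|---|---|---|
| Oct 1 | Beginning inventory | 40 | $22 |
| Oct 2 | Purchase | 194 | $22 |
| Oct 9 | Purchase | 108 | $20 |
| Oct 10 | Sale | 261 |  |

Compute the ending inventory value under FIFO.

Oct 10, 261 sold [FIFO — oldest first]: 40 @ $22 + 194 @ $22 + 27 @ $20 = $5,688
Ending inventory: 81 @ $20 = $1,620

Ending inventory = $1,620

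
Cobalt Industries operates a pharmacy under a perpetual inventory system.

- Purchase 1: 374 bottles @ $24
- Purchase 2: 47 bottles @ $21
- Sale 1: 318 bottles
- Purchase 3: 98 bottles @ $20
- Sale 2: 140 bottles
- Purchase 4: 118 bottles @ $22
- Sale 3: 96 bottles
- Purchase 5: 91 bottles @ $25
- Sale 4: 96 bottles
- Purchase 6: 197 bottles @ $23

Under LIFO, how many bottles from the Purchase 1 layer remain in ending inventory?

Sale 1 (318) [LIFO — newest first]: 47 @ $21 + 271 @ $24 = $7,491
Sale 2 (140) [LIFO — newest first]: 98 @ $20 + 42 @ $24 = $2,968
Sale 3 (96) [LIFO — newest first]: 96 @ $22 = $2,112
Sale 4 (96) [LIFO — newest first]: 91 @ $25 + 5 @ $22 = $2,385
Total COGS = $7,491 + $2,968 + $2,112 + $2,385 = $14,956
Ending inventory: 61 @ $24 + 17 @ $22 + 197 @ $23 = $6,369

61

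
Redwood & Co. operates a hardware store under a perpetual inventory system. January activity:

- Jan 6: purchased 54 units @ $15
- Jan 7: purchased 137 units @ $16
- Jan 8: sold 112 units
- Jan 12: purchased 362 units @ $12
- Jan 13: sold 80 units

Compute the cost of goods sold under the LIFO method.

Jan 8, 112 sold [LIFO — newest first]: 112 @ $16 = $1,792
Jan 13, 80 sold [LIFO — newest first]: 80 @ $12 = $960
Total COGS = $1,792 + $960 = $2,752
Ending inventory: 54 @ $15 + 25 @ $16 + 282 @ $12 = $4,594

COGS = $2,752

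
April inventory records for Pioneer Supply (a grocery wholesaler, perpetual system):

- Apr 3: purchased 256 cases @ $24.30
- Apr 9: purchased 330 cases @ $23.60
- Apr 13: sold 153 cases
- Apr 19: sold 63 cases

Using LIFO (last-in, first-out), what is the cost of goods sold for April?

COGS = $5,097.60

Apr 13, 153 sold [LIFO — newest first]: 153 @ $23.60 = $3,610.80
Apr 19, 63 sold [LIFO — newest first]: 63 @ $23.60 = $1,486.80
Total COGS = $3,610.80 + $1,486.80 = $5,097.60
Ending inventory: 256 @ $24.30 + 114 @ $23.60 = $8,911.20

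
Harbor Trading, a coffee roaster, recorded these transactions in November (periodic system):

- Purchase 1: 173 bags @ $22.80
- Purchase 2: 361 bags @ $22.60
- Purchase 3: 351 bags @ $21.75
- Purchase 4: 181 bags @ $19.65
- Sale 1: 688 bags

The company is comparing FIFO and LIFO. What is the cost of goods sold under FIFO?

COGS = $15,452.50

FIFO COGS: 173 @ $22.80 + 361 @ $22.60 + 154 @ $21.75 = $15,452.50
LIFO COGS: 181 @ $19.65 + 351 @ $21.75 + 156 @ $22.60 = $14,716.50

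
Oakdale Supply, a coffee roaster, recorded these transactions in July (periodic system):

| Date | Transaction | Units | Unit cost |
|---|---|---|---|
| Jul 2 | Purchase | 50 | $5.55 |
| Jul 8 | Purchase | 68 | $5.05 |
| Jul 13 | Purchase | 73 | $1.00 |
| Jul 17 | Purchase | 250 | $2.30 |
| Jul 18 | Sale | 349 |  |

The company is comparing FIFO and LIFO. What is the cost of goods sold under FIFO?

COGS = $1,057.30

FIFO COGS: 50 @ $5.55 + 68 @ $5.05 + 73 @ $1.00 + 158 @ $2.30 = $1,057.30
LIFO COGS: 250 @ $2.30 + 73 @ $1.00 + 26 @ $5.05 = $779.30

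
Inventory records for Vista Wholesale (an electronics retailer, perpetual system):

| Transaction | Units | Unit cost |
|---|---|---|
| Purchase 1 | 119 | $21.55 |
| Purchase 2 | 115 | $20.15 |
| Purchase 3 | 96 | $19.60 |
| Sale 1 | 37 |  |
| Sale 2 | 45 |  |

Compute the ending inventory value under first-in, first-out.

Ending inventory = $4,996.20

Sale 1 (37) [FIFO — oldest first]: 37 @ $21.55 = $797.35
Sale 2 (45) [FIFO — oldest first]: 45 @ $21.55 = $969.75
Total COGS = $797.35 + $969.75 = $1,767.10
Ending inventory: 37 @ $21.55 + 115 @ $20.15 + 96 @ $19.60 = $4,996.20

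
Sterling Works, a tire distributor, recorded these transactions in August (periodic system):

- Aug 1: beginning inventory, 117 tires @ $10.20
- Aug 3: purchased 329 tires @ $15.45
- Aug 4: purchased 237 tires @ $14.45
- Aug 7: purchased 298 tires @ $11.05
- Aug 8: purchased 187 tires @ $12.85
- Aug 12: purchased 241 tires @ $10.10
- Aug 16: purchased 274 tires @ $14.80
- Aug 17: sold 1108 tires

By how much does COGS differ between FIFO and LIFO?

$880.20

FIFO COGS: 117 @ $10.20 + 329 @ $15.45 + 237 @ $14.45 + 298 @ $11.05 + 127 @ $12.85 = $14,625.95
LIFO COGS: 274 @ $14.80 + 241 @ $10.10 + 187 @ $12.85 + 298 @ $11.05 + 108 @ $14.45 = $13,745.75
Difference = |$14,625.95 − $13,745.75| = $880.20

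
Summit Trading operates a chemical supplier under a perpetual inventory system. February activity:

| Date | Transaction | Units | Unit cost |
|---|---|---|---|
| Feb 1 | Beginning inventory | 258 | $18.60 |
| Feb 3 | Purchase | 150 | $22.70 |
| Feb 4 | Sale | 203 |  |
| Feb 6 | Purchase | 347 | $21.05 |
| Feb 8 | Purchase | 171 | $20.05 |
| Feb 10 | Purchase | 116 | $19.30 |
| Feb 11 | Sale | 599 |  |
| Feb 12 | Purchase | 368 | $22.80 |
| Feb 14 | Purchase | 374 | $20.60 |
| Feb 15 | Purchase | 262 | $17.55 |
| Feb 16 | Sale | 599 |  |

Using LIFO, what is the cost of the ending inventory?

Feb 4, 203 sold [LIFO — newest first]: 150 @ $22.70 + 53 @ $18.60 = $4,390.80
Feb 11, 599 sold [LIFO — newest first]: 116 @ $19.30 + 171 @ $20.05 + 312 @ $21.05 = $12,234.95
Feb 16, 599 sold [LIFO — newest first]: 262 @ $17.55 + 337 @ $20.60 = $11,540.30
Total COGS = $4,390.80 + $12,234.95 + $11,540.30 = $28,166.05
Ending inventory: 205 @ $18.60 + 35 @ $21.05 + 368 @ $22.80 + 37 @ $20.60 = $13,702.35
Check: goods available $41,868.40 = COGS $28,166.05 + ending $13,702.35

Ending inventory = $13,702.35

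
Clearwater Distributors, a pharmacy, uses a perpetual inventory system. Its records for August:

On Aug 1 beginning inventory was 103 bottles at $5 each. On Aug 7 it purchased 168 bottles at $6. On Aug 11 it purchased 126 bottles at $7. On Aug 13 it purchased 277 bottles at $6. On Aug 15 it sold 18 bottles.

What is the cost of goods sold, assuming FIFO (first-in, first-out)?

Aug 15, 18 sold [FIFO — oldest first]: 18 @ $5 = $90
Ending inventory: 85 @ $5 + 168 @ $6 + 126 @ $7 + 277 @ $6 = $3,977

COGS = $90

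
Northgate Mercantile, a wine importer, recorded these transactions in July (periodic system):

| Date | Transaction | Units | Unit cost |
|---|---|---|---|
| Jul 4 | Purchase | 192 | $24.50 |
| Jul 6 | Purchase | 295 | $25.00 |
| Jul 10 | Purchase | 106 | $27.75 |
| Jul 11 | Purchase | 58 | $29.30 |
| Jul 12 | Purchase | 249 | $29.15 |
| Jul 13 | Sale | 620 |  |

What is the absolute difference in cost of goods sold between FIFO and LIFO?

$1,262.65

FIFO COGS: 192 @ $24.50 + 295 @ $25.00 + 106 @ $27.75 + 27 @ $29.30 = $15,811.60
LIFO COGS: 249 @ $29.15 + 58 @ $29.30 + 106 @ $27.75 + 207 @ $25.00 = $17,074.25
Difference = |$15,811.60 − $17,074.25| = $1,262.65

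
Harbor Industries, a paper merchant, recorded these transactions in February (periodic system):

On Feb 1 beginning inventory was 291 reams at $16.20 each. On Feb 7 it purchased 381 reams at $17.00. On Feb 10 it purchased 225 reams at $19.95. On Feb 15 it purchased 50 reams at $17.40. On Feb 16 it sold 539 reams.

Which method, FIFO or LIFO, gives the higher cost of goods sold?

LIFO

FIFO COGS: 291 @ $16.20 + 248 @ $17.00 = $8,930.20
LIFO COGS: 50 @ $17.40 + 225 @ $19.95 + 264 @ $17.00 = $9,846.75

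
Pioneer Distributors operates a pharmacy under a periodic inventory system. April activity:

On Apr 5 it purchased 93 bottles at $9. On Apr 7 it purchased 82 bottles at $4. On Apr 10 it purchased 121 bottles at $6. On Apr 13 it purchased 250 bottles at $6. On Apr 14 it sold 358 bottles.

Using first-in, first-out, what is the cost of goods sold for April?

Apr 14, 358 sold [FIFO — oldest first]: 93 @ $9 + 82 @ $4 + 121 @ $6 + 62 @ $6 = $2,263
Ending inventory: 188 @ $6 = $1,128
Check: goods available $3,391 = COGS $2,263 + ending $1,128

COGS = $2,263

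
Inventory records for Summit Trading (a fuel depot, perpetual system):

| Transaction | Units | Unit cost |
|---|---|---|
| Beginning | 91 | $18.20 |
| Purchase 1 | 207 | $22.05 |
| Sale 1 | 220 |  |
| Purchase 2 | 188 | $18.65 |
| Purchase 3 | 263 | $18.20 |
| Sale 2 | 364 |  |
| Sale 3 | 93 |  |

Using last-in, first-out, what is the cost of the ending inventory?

Ending inventory = $1,310.40

Sale 1 (220) [LIFO — newest first]: 207 @ $22.05 + 13 @ $18.20 = $4,800.95
Sale 2 (364) [LIFO — newest first]: 263 @ $18.20 + 101 @ $18.65 = $6,670.25
Sale 3 (93) [LIFO — newest first]: 87 @ $18.65 + 6 @ $18.20 = $1,731.75
Total COGS = $4,800.95 + $6,670.25 + $1,731.75 = $13,202.95
Ending inventory: 72 @ $18.20 = $1,310.40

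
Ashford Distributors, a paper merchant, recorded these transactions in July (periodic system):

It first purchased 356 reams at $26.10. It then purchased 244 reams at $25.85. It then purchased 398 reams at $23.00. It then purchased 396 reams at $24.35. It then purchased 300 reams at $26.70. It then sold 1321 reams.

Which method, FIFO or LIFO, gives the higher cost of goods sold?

LIFO

FIFO COGS: 356 @ $26.10 + 244 @ $25.85 + 398 @ $23.00 + 323 @ $24.35 = $32,618.05
LIFO COGS: 300 @ $26.70 + 396 @ $24.35 + 398 @ $23.00 + 227 @ $25.85 = $32,674.55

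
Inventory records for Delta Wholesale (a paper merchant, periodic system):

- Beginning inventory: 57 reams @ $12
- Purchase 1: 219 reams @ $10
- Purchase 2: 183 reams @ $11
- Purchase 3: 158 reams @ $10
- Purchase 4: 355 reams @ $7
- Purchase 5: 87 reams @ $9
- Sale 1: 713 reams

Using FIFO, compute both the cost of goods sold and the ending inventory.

COGS = $7,139; ending inventory = $2,596

Sale 1 (713) [FIFO — oldest first]: 57 @ $12 + 219 @ $10 + 183 @ $11 + 158 @ $10 + 96 @ $7 = $7,139
Ending inventory: 259 @ $7 + 87 @ $9 = $2,596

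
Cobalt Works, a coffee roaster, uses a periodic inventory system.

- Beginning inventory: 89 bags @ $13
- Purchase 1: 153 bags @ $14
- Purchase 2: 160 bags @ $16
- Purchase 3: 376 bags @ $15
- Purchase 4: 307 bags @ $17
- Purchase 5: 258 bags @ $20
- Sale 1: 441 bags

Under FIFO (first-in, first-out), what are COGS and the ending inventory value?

COGS = $6,444; ending inventory = $15,434

Sale 1 (441) [FIFO — oldest first]: 89 @ $13 + 153 @ $14 + 160 @ $16 + 39 @ $15 = $6,444
Ending inventory: 337 @ $15 + 307 @ $17 + 258 @ $20 = $15,434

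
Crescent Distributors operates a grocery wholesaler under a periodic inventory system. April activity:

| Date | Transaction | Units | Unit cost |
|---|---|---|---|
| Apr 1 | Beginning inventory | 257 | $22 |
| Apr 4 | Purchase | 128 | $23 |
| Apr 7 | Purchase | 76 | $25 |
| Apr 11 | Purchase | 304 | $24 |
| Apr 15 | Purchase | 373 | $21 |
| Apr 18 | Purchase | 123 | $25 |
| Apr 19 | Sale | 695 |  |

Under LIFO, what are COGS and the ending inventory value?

Apr 19, 695 sold [LIFO — newest first]: 123 @ $25 + 373 @ $21 + 199 @ $24 = $15,684
Ending inventory: 257 @ $22 + 128 @ $23 + 76 @ $25 + 105 @ $24 = $13,018

COGS = $15,684; ending inventory = $13,018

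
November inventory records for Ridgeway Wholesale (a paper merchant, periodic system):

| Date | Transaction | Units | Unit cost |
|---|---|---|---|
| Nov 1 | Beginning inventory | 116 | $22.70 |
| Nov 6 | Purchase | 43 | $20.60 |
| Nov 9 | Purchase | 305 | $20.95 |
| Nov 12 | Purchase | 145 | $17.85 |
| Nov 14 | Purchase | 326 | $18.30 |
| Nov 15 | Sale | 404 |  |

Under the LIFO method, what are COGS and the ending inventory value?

Nov 15, 404 sold [LIFO — newest first]: 326 @ $18.30 + 78 @ $17.85 = $7,358.10
Ending inventory: 116 @ $22.70 + 43 @ $20.60 + 305 @ $20.95 + 67 @ $17.85 = $11,104.70

COGS = $7,358.10; ending inventory = $11,104.70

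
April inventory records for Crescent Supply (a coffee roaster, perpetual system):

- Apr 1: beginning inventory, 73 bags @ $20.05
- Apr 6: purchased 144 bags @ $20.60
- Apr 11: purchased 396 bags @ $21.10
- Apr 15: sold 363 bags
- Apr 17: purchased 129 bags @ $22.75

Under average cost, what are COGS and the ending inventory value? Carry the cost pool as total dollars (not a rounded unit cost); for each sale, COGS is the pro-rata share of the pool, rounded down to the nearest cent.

After Apr 1: 73 on hand, pool $1,463.65 (≈ $20.0500 each)
After Apr 6: 217 on hand, pool $4,430.05 (≈ $20.4150 each)
After Apr 11: 613 on hand, pool $12,785.65 (≈ $20.8575 each)
Apr 15, sell 363: 363/613 × $12,785.65 → $7,571.27
After Apr 17: 379 on hand, pool $8,149.13 (≈ $21.5017 each)
Ending inventory (cost pool remaining) = $8,149.13

COGS = $7,571.27; ending inventory = $8,149.13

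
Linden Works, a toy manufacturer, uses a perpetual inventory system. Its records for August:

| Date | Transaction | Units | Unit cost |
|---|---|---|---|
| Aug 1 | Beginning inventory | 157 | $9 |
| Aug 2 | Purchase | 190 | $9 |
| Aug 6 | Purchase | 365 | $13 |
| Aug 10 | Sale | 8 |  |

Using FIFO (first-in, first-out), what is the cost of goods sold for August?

Aug 10, 8 sold [FIFO — oldest first]: 8 @ $9 = $72
Ending inventory: 149 @ $9 + 190 @ $9 + 365 @ $13 = $7,796

COGS = $72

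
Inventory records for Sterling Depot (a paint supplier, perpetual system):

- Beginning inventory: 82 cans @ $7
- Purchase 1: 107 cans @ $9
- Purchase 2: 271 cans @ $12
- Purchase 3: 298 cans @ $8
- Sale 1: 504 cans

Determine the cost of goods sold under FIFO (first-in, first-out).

COGS = $5,141

Sale 1 (504) [FIFO — oldest first]: 82 @ $7 + 107 @ $9 + 271 @ $12 + 44 @ $8 = $5,141
Ending inventory: 254 @ $8 = $2,032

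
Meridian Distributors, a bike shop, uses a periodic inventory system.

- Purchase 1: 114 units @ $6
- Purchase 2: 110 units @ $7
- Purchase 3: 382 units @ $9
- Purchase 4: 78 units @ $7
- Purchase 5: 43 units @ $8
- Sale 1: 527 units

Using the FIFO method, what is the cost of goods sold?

Sale 1 (527) [FIFO — oldest first]: 114 @ $6 + 110 @ $7 + 303 @ $9 = $4,181
Ending inventory: 79 @ $9 + 78 @ $7 + 43 @ $8 = $1,601
Check: goods available $5,782 = COGS $4,181 + ending $1,601

COGS = $4,181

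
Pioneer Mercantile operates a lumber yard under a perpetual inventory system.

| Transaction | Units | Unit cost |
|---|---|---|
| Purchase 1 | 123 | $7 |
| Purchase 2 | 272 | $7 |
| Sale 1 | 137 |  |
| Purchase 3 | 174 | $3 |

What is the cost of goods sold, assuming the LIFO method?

COGS = $959

Sale 1 (137) [LIFO — newest first]: 137 @ $7 = $959
Ending inventory: 123 @ $7 + 135 @ $7 + 174 @ $3 = $2,328
Check: goods available $3,287 = COGS $959 + ending $2,328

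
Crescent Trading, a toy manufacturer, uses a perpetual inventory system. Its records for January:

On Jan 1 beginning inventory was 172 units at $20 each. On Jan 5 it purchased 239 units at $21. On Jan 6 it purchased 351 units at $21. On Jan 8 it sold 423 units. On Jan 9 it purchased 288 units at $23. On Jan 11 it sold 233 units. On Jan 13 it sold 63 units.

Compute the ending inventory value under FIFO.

Jan 8, 423 sold [FIFO — oldest first]: 172 @ $20 + 239 @ $21 + 12 @ $21 = $8,711
Jan 11, 233 sold [FIFO — oldest first]: 233 @ $21 = $4,893
Jan 13, 63 sold [FIFO — oldest first]: 63 @ $21 = $1,323
Total COGS = $8,711 + $4,893 + $1,323 = $14,927
Ending inventory: 43 @ $21 + 288 @ $23 = $7,527
Check: goods available $22,454 = COGS $14,927 + ending $7,527

Ending inventory = $7,527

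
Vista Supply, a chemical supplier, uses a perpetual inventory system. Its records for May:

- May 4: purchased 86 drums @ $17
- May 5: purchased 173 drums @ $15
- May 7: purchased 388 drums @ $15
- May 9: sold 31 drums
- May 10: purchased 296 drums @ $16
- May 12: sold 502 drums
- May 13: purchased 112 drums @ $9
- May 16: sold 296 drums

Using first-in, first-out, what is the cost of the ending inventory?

May 9, 31 sold [FIFO — oldest first]: 31 @ $17 = $527
May 12, 502 sold [FIFO — oldest first]: 55 @ $17 + 173 @ $15 + 274 @ $15 = $7,640
May 16, 296 sold [FIFO — oldest first]: 114 @ $15 + 182 @ $16 = $4,622
Total COGS = $527 + $7,640 + $4,622 = $12,789
Ending inventory: 114 @ $16 + 112 @ $9 = $2,832
Check: goods available $15,621 = COGS $12,789 + ending $2,832

Ending inventory = $2,832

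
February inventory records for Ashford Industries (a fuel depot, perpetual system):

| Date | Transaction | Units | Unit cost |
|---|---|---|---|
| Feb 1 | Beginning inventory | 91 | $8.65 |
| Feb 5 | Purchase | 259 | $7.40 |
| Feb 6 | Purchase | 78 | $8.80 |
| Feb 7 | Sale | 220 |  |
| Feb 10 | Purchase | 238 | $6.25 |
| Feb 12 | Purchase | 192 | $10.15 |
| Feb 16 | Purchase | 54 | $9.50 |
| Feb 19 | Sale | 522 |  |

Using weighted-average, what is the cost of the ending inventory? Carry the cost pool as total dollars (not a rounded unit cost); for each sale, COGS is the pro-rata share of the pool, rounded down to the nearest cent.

After Feb 1: 91 on hand, pool $787.15 (≈ $8.6500 each)
After Feb 5: 350 on hand, pool $2,703.75 (≈ $7.7250 each)
After Feb 6: 428 on hand, pool $3,390.15 (≈ $7.9209 each)
Feb 7, sell 220: 220/428 × $3,390.15 → $1,742.60
After Feb 10: 446 on hand, pool $3,135.05 (≈ $7.0293 each)
After Feb 12: 638 on hand, pool $5,083.85 (≈ $7.9684 each)
After Feb 16: 692 on hand, pool $5,596.85 (≈ $8.0879 each)
Feb 19, sell 522: 522/692 × $5,596.85 → $4,221.90
Total COGS = $1,742.60 + $4,221.90 = $5,964.50
Ending inventory (cost pool remaining) = $1,374.95
Check: goods available $7,339.45 = COGS $5,964.50 + ending $1,374.95

Ending inventory = $1,374.95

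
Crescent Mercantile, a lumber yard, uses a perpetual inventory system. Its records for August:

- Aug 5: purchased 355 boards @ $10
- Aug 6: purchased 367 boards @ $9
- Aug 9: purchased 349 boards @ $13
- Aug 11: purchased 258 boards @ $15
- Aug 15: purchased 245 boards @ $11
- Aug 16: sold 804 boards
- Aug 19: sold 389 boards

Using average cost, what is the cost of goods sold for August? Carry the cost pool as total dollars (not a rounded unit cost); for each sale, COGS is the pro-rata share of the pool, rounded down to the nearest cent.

After Aug 5: 355 on hand, pool $3,550.00 (≈ $10.0000 each)
After Aug 6: 722 on hand, pool $6,853.00 (≈ $9.4917 each)
After Aug 9: 1071 on hand, pool $11,390.00 (≈ $10.6349 each)
After Aug 11: 1329 on hand, pool $15,260.00 (≈ $11.4823 each)
After Aug 15: 1574 on hand, pool $17,955.00 (≈ $11.4072 each)
Aug 16, sell 804: 804/1574 × $17,955.00 → $9,171.42
Aug 19, sell 389: 389/770 × $8,783.58 → $4,437.41
Total COGS = $9,171.42 + $4,437.41 = $13,608.83
Ending inventory (cost pool remaining) = $4,346.17

COGS = $13,608.83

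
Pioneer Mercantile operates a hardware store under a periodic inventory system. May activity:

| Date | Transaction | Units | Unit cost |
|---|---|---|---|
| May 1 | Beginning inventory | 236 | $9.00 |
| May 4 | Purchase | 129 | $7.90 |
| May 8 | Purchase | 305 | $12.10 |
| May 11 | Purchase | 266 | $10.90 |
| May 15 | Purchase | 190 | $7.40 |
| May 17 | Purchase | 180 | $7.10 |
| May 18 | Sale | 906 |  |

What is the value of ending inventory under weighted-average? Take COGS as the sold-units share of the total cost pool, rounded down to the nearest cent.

Ending inventory = $3,803.07

May 18, sell 906: 906/1306 × $12,417.00 → $8,613.93
Ending inventory (cost pool remaining) = $3,803.07
Check: goods available $12,417.00 = COGS $8,613.93 + ending $3,803.07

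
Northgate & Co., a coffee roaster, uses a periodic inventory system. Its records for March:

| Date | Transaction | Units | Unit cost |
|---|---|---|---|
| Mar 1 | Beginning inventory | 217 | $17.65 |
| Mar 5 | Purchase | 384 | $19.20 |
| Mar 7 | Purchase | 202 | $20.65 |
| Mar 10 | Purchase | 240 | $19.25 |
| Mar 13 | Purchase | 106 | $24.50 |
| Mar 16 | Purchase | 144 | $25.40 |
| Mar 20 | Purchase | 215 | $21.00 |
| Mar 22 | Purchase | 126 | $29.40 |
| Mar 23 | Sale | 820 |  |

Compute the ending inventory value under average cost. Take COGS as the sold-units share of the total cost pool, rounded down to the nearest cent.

Mar 23, sell 820: 820/1634 × $34,468.15 → $17,297.35
Ending inventory (cost pool remaining) = $17,170.80

Ending inventory = $17,170.80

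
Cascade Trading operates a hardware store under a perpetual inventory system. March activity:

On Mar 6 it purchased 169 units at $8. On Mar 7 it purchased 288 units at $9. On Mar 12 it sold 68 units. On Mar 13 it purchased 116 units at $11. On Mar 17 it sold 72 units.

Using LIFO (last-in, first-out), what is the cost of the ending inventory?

Ending inventory = $3,816

Mar 12, 68 sold [LIFO — newest first]: 68 @ $9 = $612
Mar 17, 72 sold [LIFO — newest first]: 72 @ $11 = $792
Total COGS = $612 + $792 = $1,404
Ending inventory: 169 @ $8 + 220 @ $9 + 44 @ $11 = $3,816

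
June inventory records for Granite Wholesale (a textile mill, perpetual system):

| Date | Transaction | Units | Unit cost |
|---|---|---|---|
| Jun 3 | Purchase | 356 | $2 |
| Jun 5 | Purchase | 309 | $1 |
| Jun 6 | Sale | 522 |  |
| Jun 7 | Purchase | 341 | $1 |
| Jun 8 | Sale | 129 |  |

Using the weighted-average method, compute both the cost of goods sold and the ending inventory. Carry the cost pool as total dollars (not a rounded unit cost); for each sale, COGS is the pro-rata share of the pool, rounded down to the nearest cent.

After Jun 3: 356 on hand, pool $712.00 (≈ $2.0000 each)
After Jun 5: 665 on hand, pool $1,021.00 (≈ $1.5353 each)
Jun 6, sell 522: 522/665 × $1,021.00 → $801.44
After Jun 7: 484 on hand, pool $560.56 (≈ $1.1582 each)
Jun 8, sell 129: 129/484 × $560.56 → $149.40
Total COGS = $801.44 + $149.40 = $950.84
Ending inventory (cost pool remaining) = $411.16

COGS = $950.84; ending inventory = $411.16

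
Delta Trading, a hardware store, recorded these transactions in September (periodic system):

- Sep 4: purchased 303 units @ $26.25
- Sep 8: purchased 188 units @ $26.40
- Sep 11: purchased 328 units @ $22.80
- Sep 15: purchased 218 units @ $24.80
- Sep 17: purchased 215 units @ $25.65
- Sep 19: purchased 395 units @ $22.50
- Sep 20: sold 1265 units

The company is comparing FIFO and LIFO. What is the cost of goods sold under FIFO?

COGS = $31,609.00

FIFO COGS: 303 @ $26.25 + 188 @ $26.40 + 328 @ $22.80 + 218 @ $24.80 + 215 @ $25.65 + 13 @ $22.50 = $31,609.00
LIFO COGS: 395 @ $22.50 + 215 @ $25.65 + 218 @ $24.80 + 328 @ $22.80 + 109 @ $26.40 = $30,164.65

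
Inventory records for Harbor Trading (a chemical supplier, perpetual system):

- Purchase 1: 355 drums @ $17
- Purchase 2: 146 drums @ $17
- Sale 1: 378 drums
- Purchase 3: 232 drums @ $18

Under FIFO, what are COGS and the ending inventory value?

COGS = $6,426; ending inventory = $6,267

Sale 1 (378) [FIFO — oldest first]: 355 @ $17 + 23 @ $17 = $6,426
Ending inventory: 123 @ $17 + 232 @ $18 = $6,267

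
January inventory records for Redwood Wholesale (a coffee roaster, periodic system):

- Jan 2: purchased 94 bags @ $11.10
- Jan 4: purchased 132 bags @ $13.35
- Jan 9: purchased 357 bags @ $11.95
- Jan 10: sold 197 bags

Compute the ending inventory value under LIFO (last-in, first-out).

Ending inventory = $4,717.60

Jan 10, 197 sold [LIFO — newest first]: 197 @ $11.95 = $2,354.15
Ending inventory: 94 @ $11.10 + 132 @ $13.35 + 160 @ $11.95 = $4,717.60
Check: goods available $7,071.75 = COGS $2,354.15 + ending $4,717.60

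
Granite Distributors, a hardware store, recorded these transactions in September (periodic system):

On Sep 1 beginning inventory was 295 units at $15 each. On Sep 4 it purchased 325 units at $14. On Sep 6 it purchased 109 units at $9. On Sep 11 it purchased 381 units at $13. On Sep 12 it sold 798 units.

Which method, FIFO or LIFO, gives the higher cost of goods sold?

FIFO COGS: 295 @ $15 + 325 @ $14 + 109 @ $9 + 69 @ $13 = $10,853
LIFO COGS: 381 @ $13 + 109 @ $9 + 308 @ $14 = $10,246

FIFO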